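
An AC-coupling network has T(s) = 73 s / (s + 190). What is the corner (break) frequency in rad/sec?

The single real pole at s = −190 gives a corner at ω = 190 rad/sec.

190 rad/sec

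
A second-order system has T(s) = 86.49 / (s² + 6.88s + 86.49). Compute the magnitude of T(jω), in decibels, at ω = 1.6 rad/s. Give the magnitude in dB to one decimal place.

0.2 dB

|(j1.6)² + 6.88(j1.6) + 86.49| = |83.93 + j11.008| = 84.65
|T(j1.6)| = 86.49 / 84.65 = 1.0218
20 log₁₀(1.0218) = 0.19 dB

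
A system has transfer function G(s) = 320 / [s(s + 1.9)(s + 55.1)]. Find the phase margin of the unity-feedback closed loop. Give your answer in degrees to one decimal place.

Gain crossover: |G(jω)| = 1 at ω ≈ 2.07 rad/s.
∠G(j2.07) = −90° − arctan(2.07/1.9) − arctan(2.07/55.1) ≈ -139.56°
PM = 180° + (-139.56°) = 40.44°

40.4°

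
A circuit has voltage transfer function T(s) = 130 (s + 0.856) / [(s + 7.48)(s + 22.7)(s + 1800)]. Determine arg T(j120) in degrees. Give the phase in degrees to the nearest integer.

∠(j120 + 0.856) = arctan(120/0.856) = 89.59°
∠(j120 + 7.48) = arctan(120/7.48) = 86.43°
∠(j120 + 22.7) = arctan(120/22.7) = 79.29°
∠(j120 + 1800) = arctan(120/1800) = 3.81°
∠T(j120) = 89.59° − (86.43° + 79.29° + 3.81°) = -79.94°

-80°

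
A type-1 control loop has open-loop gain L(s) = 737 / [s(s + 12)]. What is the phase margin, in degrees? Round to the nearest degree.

25°

Gain crossover: |L(jω)| = 1 at ω ≈ 25.9 rad/s.
∠L(j25.9) = −90° − arctan(25.9/12) ≈ -155.10°
PM = 180° + (-155.10°) = 24.90°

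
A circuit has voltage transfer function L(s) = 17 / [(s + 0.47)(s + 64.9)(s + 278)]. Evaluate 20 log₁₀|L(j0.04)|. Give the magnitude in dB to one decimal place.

-54.0 dB

|j0.04 + 0.47| = √(0.04² + 0.47²) = 0.4717
|j0.04 + 64.9| = √(0.04² + 64.9²) = 64.9
|j0.04 + 278| = √(0.04² + 278²) = 278
|L(j0.04)| = 17 / (0.4717 × 64.9 × 278) = 0.0019975
20 log₁₀(0.0019975) = -53.99 dB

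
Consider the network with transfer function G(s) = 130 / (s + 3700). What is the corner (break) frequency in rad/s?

The single real pole at s = −3700 gives a corner at ω = 3700 rad/s.

3700 rad/s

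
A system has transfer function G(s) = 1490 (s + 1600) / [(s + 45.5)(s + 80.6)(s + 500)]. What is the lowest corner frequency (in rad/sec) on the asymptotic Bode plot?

45.5 rad/sec

Break frequencies occur at each pole and zero magnitude: 45.5 rad/sec, 80.6 rad/sec, 500 rad/sec, 1600 rad/sec.
The lowest is 45.5 rad/sec.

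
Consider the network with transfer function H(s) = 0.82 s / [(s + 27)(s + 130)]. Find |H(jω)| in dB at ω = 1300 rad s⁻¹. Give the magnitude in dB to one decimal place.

-64.0 dB

|j1300| = 1300
|j1300 + 27| = √(1300² + 27²) = 1300
|j1300 + 130| = √(1300² + 130²) = 1306
|H(j1300)| = 0.82 × 1300 / (1300 × 1306) = 0.0006275
20 log₁₀(0.0006275) = -64.05 dB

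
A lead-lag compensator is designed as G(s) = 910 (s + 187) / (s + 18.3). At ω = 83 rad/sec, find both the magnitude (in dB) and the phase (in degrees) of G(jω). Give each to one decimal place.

|j83 + 187| = √(83² + 187²) = 204.6
|j83 + 18.3| = √(83² + 18.3²) = 84.99
|G(j83)| = 910 × 204.6 / 84.99 = 2190.5
20 log₁₀(2190.5) = 66.81 dB
∠(j83 + 187) = arctan(83/187) = 23.93°
∠(j83 + 18.3) = arctan(83/18.3) = 77.57°
∠G(j83) = 23.93° − 77.57° = -53.63°

|G| = 66.8 dB, ∠G = -53.6°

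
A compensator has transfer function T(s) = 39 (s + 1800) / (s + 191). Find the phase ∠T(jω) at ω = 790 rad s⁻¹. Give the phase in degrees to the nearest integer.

-53°

∠(j790 + 1800) = arctan(790/1800) = 23.70°
∠(j790 + 191) = arctan(790/191) = 76.41°
∠T(j790) = 23.70° − 76.41° = -52.71°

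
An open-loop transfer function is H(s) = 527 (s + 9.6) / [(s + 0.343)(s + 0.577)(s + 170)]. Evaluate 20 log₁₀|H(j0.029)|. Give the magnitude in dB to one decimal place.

43.5 dB

|j0.029 + 9.6| = √(0.029² + 9.6²) = 9.6
|j0.029 + 0.343| = √(0.029² + 0.343²) = 0.3442
|j0.029 + 0.577| = √(0.029² + 0.577²) = 0.5777
|j0.029 + 170| = √(0.029² + 170²) = 170
|H(j0.029)| = 527 × 9.6 / (0.3442 × 0.5777 × 170) = 149.65
20 log₁₀(149.65) = 43.50 dB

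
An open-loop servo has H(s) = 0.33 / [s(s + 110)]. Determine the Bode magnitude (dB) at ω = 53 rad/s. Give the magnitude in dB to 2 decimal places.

-85.85 dB

|j53 + 110| = √(53² + 110²) = 122.1
|j53| = 53
|H(j53)| = 0.33 / (122.1 × 53) = 5.0993e-05
20 log₁₀(5.0993e-05) = -85.850 dB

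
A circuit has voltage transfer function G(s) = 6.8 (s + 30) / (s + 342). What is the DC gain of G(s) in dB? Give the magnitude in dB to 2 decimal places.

G(0) = 6.8 × 30 / 342 = 0.59649
20 log₁₀(0.59649) = -4.488 dB

-4.49 dB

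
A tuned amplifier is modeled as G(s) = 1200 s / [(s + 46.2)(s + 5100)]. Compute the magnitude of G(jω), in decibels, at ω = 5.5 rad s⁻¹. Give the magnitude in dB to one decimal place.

-31.1 dB

|j5.5| = 5.5
|j5.5 + 46.2| = √(5.5² + 46.2²) = 46.53
|j5.5 + 5100| = √(5.5² + 5100²) = 5100
|G(j5.5)| = 1200 × 5.5 / (46.53 × 5100) = 0.027815
20 log₁₀(0.027815) = -31.11 dB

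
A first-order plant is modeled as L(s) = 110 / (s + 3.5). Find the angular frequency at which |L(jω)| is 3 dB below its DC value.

For a single-pole low-pass, the −3 dB point is at the pole: ω = 3.5 rad/sec.

3.5 rad/sec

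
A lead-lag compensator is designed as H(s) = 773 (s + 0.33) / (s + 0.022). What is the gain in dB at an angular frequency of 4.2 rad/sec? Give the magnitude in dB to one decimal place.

57.8 dB

|j4.2 + 0.33| = √(4.2² + 0.33²) = 4.213
|j4.2 + 0.022| = √(4.2² + 0.022²) = 4.2
|H(j4.2)| = 773 × 4.213 / 4.2 = 775.37
20 log₁₀(775.37) = 57.79 dB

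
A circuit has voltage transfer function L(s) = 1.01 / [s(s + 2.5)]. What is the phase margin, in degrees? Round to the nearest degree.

81 deg

Gain crossover: |L(jω)| = 1 at ω ≈ 0.399 rad s⁻¹.
∠L(j0.399) = −90° − arctan(0.399/2.5) ≈ -99.07°
PM = 180° + (-99.07°) = 80.93°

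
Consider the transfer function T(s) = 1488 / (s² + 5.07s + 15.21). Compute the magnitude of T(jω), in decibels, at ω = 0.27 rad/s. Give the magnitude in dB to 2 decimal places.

39.82 dB

|(j0.27)² + 5.07(j0.27) + 15.21| = |15.137 + j1.3689| = 15.2
|T(j0.27)| = 1488 / 15.2 = 97.902
20 log₁₀(97.902) = 39.816 dB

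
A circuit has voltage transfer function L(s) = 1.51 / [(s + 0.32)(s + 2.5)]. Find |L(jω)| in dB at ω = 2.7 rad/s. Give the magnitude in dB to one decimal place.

-16.4 dB

|j2.7 + 0.32| = √(2.7² + 0.32²) = 2.719
|j2.7 + 2.5| = √(2.7² + 2.5²) = 3.68
|L(j2.7)| = 1.51 / (2.719 × 3.68) = 0.15093
20 log₁₀(0.15093) = -16.42 dB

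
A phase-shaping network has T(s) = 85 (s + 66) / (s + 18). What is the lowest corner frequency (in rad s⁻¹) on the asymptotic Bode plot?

18 rad s⁻¹

Break frequencies occur at each pole and zero magnitude: 18 rad s⁻¹, 66 rad s⁻¹.
The lowest is 18 rad s⁻¹.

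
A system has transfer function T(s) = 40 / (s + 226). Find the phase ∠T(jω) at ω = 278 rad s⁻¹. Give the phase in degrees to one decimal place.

∠(j278 + 226) = arctan(278/226) = 50.89°
∠T(j278) = −50.89° = -50.89°

-50.9°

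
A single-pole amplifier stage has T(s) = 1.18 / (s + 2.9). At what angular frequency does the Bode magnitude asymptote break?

2.9 rad/s

The single real pole at s = −2.9 gives a corner at ω = 2.9 rad/s.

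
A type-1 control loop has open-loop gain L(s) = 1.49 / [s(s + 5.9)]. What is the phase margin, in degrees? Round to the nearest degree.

Gain crossover: |L(jω)| = 1 at ω ≈ 0.252 rad/sec.
∠L(j0.252) = −90° − arctan(0.252/5.9) ≈ -92.45°
PM = 180° + (-92.45°) = 87.55°

88°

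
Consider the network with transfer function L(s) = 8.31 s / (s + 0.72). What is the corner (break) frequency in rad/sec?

The single real pole at s = −0.72 gives a corner at ω = 0.72 rad/sec.

0.72 rad/sec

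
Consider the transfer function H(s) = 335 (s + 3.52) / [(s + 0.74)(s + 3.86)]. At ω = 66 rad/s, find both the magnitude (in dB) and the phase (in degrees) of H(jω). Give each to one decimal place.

|H| = 14.1 dB, ∠H = -89.1°

|j66 + 3.52| = √(66² + 3.52²) = 66.09
|j66 + 0.74| = √(66² + 0.74²) = 66
|j66 + 3.86| = √(66² + 3.86²) = 66.11
|H(j66)| = 335 × 66.09 / (66 × 66.11) = 5.074
20 log₁₀(5.074) = 14.11 dB
∠(j66 + 3.52) = arctan(66/3.52) = 86.95°
∠(j66 + 0.74) = arctan(66/0.74) = 89.36°
∠(j66 + 3.86) = arctan(66/3.86) = 86.65°
∠H(j66) = 86.95° − (89.36° + 86.65°) = -89.06°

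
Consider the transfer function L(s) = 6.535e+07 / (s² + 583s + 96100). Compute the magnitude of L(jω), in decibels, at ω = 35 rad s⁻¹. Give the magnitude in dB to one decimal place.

|(j35)² + 583(j35) + 96100| = |94875 + j20405| = 9.704e+04
|L(j35)| = 6.535e+07 / 9.704e+04 = 673.4
20 log₁₀(673.4) = 56.57 dB

56.6 dB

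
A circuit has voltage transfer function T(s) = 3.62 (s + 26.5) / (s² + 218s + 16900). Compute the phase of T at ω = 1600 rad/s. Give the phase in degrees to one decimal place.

-83.1°

∠(j1600 + 26.5) = arctan(1600/26.5) = 89.05°
∠[(j1600)² + 218(j1600) + 16900] = ∠[-2.5431e+06 + j3.488e+05] = 172.19°
∠T(j1600) = 89.05° − 172.19° = -83.14°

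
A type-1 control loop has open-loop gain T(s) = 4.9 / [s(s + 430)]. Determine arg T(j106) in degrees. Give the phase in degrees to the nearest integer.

-104°

∠(j106 + 430) = arctan(106/430) = 13.85°
∠(j106) = 90.00°
∠T(j106) = − (13.85° + 90.00°) = -103.85°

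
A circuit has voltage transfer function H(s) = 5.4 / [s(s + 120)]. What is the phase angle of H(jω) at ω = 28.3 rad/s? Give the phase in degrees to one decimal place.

-103.3°

∠(j28.3 + 120) = arctan(28.3/120) = 13.27°
∠(j28.3) = 90.00°
∠H(j28.3) = − (13.27° + 90.00°) = -103.27°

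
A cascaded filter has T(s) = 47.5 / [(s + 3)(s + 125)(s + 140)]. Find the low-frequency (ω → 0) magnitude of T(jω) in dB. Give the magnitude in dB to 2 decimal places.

T(0) = 47.5 / (3 × 125 × 140) = 0.00090476
20 log₁₀(0.00090476) = -60.869 dB

-60.87 dB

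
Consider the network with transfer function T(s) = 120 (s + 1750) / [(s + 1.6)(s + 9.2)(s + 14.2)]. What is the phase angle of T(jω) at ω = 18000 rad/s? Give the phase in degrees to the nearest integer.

∠(j18000 + 1750) = arctan(18000/1750) = 84.45°
∠(j18000 + 1.6) = arctan(18000/1.6) = 89.99°
∠(j18000 + 9.2) = arctan(18000/9.2) = 89.97°
∠(j18000 + 14.2) = arctan(18000/14.2) = 89.95°
∠T(j18000) = 84.45° − (89.99° + 89.97° + 89.95°) = -185.47°

-185°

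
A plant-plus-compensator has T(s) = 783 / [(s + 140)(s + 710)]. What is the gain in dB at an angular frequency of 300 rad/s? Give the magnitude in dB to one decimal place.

|j300 + 140| = √(300² + 140²) = 331.1
|j300 + 710| = √(300² + 710²) = 770.8
|T(j300)| = 783 / (331.1 × 770.8) = 0.0030685
20 log₁₀(0.0030685) = -50.26 dB

-50.3 dB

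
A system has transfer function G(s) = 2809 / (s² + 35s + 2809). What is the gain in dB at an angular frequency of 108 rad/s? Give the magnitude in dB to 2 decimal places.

|(j108)² + 35(j108) + 2809| = |-8855 + j3780| = 9628
|G(j108)| = 2809 / 9628 = 0.29175
20 log₁₀(0.29175) = -10.700 dB

-10.70 dB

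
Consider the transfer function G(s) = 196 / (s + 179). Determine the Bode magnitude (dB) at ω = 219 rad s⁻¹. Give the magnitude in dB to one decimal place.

-3.2 dB

|j219 + 179| = √(219² + 179²) = 282.8
|G(j219)| = 196 / 282.8 = 0.69296
20 log₁₀(0.69296) = -3.19 dB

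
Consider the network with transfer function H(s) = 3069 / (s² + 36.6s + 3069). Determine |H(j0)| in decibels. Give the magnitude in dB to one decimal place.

H(0) = 3069 / 3069 = 1
20 log₁₀(1) = 0.00 dB

0.0 dB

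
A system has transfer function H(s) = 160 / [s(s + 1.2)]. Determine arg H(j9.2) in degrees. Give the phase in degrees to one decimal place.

∠(j9.2 + 1.2) = arctan(9.2/1.2) = 82.57°
∠(j9.2) = 90.00°
∠H(j9.2) = − (82.57° + 90.00°) = -172.57°

-172.6°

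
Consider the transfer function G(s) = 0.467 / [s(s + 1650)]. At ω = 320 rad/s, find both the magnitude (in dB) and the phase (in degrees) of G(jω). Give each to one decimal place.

|G| = -121.2 dB, ∠G = -101.0°

|j320 + 1650| = √(320² + 1650²) = 1681
|j320| = 320
|G(j320)| = 0.467 / (1681 × 320) = 8.6829e-07
20 log₁₀(8.6829e-07) = -121.23 dB
∠(j320 + 1650) = arctan(320/1650) = 10.98°
∠(j320) = 90.00°
∠G(j320) = − (10.98° + 90.00°) = -100.98°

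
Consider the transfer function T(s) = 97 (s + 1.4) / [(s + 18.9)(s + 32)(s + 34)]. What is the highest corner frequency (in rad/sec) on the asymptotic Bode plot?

34 rad/sec

Break frequencies occur at each pole and zero magnitude: 1.4 rad/sec, 18.9 rad/sec, 32 rad/sec, 34 rad/sec.
The highest is 34 rad/sec.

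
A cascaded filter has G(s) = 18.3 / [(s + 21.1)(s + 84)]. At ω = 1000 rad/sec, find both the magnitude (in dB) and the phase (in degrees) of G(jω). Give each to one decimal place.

|j1000 + 21.1| = √(1000² + 21.1²) = 1000
|j1000 + 84| = √(1000² + 84²) = 1004
|G(j1000)| = 18.3 / (1000 × 1004) = 1.8232e-05
20 log₁₀(1.8232e-05) = -94.78 dB
∠(j1000 + 21.1) = arctan(1000/21.1) = 88.79°
∠(j1000 + 84) = arctan(1000/84) = 85.20°
∠G(j1000) = − (88.79° + 85.20°) = -173.99°

|G| = -94.8 dB, ∠G = -174.0°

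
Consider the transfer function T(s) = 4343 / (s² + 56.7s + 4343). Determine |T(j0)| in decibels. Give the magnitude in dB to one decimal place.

T(0) = 4343 / 4343 = 1
20 log₁₀(1) = 0.00 dB

0.0 dB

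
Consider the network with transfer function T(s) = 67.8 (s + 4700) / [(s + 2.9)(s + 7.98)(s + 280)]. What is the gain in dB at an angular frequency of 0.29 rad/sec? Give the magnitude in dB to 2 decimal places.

33.79 dB

|j0.29 + 4700| = √(0.29² + 4700²) = 4700
|j0.29 + 2.9| = √(0.29² + 2.9²) = 2.914
|j0.29 + 7.98| = √(0.29² + 7.98²) = 7.985
|j0.29 + 280| = √(0.29² + 280²) = 280
|T(j0.29)| = 67.8 × 4700 / (2.914 × 7.985 × 280) = 48.901
20 log₁₀(48.901) = 33.786 dB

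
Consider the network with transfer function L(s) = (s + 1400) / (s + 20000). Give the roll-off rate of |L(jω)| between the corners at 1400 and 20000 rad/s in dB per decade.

20 dB/decade

In this band the factors already past their corner are: zero at 1400; net slope = 20 dB/decade.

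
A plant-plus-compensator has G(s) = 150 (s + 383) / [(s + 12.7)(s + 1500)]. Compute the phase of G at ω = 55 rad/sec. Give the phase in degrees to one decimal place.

∠(j55 + 383) = arctan(55/383) = 8.17°
∠(j55 + 12.7) = arctan(55/12.7) = 77.00°
∠(j55 + 1500) = arctan(55/1500) = 2.10°
∠G(j55) = 8.17° − (77.00° + 2.10°) = -70.93°

-70.9°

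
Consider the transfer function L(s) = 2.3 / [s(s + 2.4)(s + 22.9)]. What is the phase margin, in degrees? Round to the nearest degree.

89 deg

Gain crossover: |L(jω)| = 1 at ω ≈ 0.0418 rad/sec.
∠L(j0.0418) = −90° − arctan(0.0418/2.4) − arctan(0.0418/22.9) ≈ -91.10°
PM = 180° + (-91.10°) = 88.90°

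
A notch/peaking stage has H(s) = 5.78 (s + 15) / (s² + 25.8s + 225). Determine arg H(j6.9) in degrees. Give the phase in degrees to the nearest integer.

∠(j6.9 + 15) = arctan(6.9/15) = 24.70°
∠[(j6.9)² + 25.8(j6.9) + 225] = ∠[177.39 + j178.02] = 45.10°
∠H(j6.9) = 24.70° − 45.10° = -20.40°

-20°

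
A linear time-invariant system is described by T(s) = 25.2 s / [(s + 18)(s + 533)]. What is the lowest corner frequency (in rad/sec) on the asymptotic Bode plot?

Break frequencies occur at each pole and zero magnitude: 18 rad/sec, 533 rad/sec.
The lowest is 18 rad/sec.

18 rad/sec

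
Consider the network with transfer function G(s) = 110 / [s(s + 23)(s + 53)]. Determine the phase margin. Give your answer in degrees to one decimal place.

Gain crossover: |G(jω)| = 1 at ω ≈ 0.0902 rad s⁻¹.
∠G(j0.0902) = −90° − arctan(0.0902/23) − arctan(0.0902/53) ≈ -90.32°
PM = 180° + (-90.32°) = 89.68°

89.7 deg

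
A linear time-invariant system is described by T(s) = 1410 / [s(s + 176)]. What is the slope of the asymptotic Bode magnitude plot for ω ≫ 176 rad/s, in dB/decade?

-40 dB/decade

With 0 zeros and 2 poles, the high-frequency asymptotic slope is 20 × (0 − 2) = -40 dB/decade.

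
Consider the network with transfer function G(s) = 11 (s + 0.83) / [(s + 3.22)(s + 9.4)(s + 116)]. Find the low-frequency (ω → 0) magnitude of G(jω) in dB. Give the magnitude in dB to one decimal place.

-51.7 dB

G(0) = 11 × 0.83 / (3.22 × 9.4 × 116) = 0.0026003
20 log₁₀(0.0026003) = -51.70 dB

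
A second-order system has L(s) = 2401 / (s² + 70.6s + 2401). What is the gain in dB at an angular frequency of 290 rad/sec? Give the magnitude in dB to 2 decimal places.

|(j290)² + 70.6(j290) + 2401| = |-81699 + j20474| = 8.423e+04
|L(j290)| = 2401 / 8.423e+04 = 0.028507
20 log₁₀(0.028507) = -30.901 dB

-30.90 dB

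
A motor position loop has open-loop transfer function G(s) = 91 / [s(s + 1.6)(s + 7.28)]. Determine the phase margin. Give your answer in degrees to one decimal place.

2.8 deg

Gain crossover: |G(jω)| = 1 at ω ≈ 3.2 rad/s.
∠G(j3.2) = −90° − arctan(3.2/1.6) − arctan(3.2/7.28) ≈ -177.15°
PM = 180° + (-177.15°) = 2.85°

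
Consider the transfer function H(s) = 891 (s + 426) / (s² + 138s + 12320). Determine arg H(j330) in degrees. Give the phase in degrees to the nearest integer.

∠(j330 + 426) = arctan(330/426) = 37.76°
∠[(j330)² + 138(j330) + 12320] = ∠[-96580 + j45540] = 154.75°
∠H(j330) = 37.76° − 154.75° = -116.99°

-117°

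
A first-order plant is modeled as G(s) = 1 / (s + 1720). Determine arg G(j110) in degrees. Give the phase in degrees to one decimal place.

-3.7°

∠(j110 + 1720) = arctan(110/1720) = 3.66°
∠G(j110) = −3.66° = -3.66°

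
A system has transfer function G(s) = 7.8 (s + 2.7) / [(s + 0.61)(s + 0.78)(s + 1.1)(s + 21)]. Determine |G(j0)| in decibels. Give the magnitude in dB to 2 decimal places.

5.65 dB

G(0) = 7.8 × 2.7 / (0.61 × 0.78 × 1.1 × 21) = 1.9161
20 log₁₀(1.9161) = 5.648 dB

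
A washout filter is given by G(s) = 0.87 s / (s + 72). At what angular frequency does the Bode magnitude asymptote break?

72 rad/s

The single real pole at s = −72 gives a corner at ω = 72 rad/s.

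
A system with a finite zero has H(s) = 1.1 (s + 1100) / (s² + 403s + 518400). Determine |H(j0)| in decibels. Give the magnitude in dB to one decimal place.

-52.6 dB

H(0) = 1.1 × 1100 / 518400 = 0.0023341
20 log₁₀(0.0023341) = -52.64 dB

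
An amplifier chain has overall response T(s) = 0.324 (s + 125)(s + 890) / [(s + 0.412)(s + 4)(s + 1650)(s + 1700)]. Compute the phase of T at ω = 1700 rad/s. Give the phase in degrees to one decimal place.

-122.5°

∠(j1700 + 125) = arctan(1700/125) = 85.79°
∠(j1700 + 890) = arctan(1700/890) = 62.37°
∠(j1700 + 0.412) = arctan(1700/0.412) = 89.99°
∠(j1700 + 4) = arctan(1700/4) = 89.87°
∠(j1700 + 1650) = arctan(1700/1650) = 45.86°
∠(j1700 + 1700) = arctan(1700/1700) = 45.00°
∠T(j1700) = 85.79° + 62.37° − (89.99° + 89.87° + 45.86° + 45.00°) = -122.55°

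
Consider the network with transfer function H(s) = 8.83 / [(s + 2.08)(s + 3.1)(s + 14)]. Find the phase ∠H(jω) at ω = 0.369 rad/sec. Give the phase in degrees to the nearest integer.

∠(j0.369 + 2.08) = arctan(0.369/2.08) = 10.06°
∠(j0.369 + 3.1) = arctan(0.369/3.1) = 6.79°
∠(j0.369 + 14) = arctan(0.369/14) = 1.51°
∠H(j0.369) = − (10.06° + 6.79° + 1.51°) = -18.36°

-18°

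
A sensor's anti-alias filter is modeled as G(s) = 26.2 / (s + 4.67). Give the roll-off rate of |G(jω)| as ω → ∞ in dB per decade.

-20 dB/decade

With 0 zeros and 1 pole, the high-frequency asymptotic slope is 20 × (0 − 1) = -20 dB/decade.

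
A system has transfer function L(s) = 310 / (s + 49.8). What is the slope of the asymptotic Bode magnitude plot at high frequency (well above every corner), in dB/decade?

With 0 zeros and 1 pole, the high-frequency asymptotic slope is 20 × (0 − 1) = -20 dB/decade.

-20 dB/decade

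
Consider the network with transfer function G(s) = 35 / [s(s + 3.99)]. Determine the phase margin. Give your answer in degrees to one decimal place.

Gain crossover: |G(jω)| = 1 at ω ≈ 5.29 rad/sec.
∠G(j5.29) = −90° − arctan(5.29/3.99) ≈ -142.95°
PM = 180° + (-142.95°) = 37.05°

37.1°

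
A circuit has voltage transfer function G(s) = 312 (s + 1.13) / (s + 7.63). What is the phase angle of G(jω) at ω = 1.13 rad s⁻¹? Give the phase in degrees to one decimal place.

36.6°

∠(j1.13 + 1.13) = arctan(1.13/1.13) = 45.00°
∠(j1.13 + 7.63) = arctan(1.13/7.63) = 8.42°
∠G(j1.13) = 45.00° − 8.42° = 36.58°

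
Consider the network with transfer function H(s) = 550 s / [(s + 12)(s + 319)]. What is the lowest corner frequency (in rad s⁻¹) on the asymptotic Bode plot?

Break frequencies occur at each pole and zero magnitude: 12 rad s⁻¹, 319 rad s⁻¹.
The lowest is 12 rad s⁻¹.

12 rad s⁻¹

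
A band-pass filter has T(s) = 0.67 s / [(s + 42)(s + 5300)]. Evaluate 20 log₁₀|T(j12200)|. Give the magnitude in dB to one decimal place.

-86.0 dB

|j12200| = 1.22e+04
|j12200 + 42| = √(12200² + 42²) = 1.22e+04
|j12200 + 5300| = √(12200² + 5300²) = 1.33e+04
|T(j12200)| = 0.67 × 1.22e+04 / (1.22e+04 × 1.33e+04) = 5.037e-05
20 log₁₀(5.037e-05) = -85.96 dB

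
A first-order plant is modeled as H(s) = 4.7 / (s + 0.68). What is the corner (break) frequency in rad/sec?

0.68 rad/sec

The single real pole at s = −0.68 gives a corner at ω = 0.68 rad/sec.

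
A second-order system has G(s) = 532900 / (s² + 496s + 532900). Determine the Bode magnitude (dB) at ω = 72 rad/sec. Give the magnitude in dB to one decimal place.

|(j72)² + 496(j72) + 532900| = |5.2772e+05 + j35712| = 5.289e+05
|G(j72)| = 532900 / 5.289e+05 = 1.0075
20 log₁₀(1.0075) = 0.07 dB

0.1 dB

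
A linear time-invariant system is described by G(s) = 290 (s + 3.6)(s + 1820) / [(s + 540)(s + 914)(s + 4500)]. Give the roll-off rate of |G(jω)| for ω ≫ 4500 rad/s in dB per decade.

With 2 zeros and 3 poles, the high-frequency asymptotic slope is 20 × (2 − 3) = -20 dB/decade.

-20 dB/decade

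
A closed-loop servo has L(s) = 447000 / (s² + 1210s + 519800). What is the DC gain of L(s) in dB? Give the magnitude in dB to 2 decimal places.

L(0) = 447000 / 519800 = 0.85995
20 log₁₀(0.85995) = -1.311 dB

-1.31 dB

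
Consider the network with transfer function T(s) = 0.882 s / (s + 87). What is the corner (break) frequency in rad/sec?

The single real pole at s = −87 gives a corner at ω = 87 rad/sec.

87 rad/sec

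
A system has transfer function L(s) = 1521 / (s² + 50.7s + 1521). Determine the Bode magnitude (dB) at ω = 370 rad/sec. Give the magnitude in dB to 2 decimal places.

-39.07 dB

|(j370)² + 50.7(j370) + 1521| = |-1.3538e+05 + j18759| = 1.367e+05
|L(j370)| = 1521 / 1.367e+05 = 0.011129
20 log₁₀(0.011129) = -39.071 dB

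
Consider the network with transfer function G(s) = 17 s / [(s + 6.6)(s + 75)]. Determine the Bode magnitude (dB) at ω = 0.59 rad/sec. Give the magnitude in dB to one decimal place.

|j0.59| = 0.59
|j0.59 + 6.6| = √(0.59² + 6.6²) = 6.626
|j0.59 + 75| = √(0.59² + 75²) = 75
|G(j0.59)| = 17 × 0.59 / (6.626 × 75) = 0.020182
20 log₁₀(0.020182) = -33.90 dB

-33.9 dB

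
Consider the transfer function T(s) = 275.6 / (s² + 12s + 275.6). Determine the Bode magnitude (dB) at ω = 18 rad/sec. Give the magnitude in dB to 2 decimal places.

|(j18)² + 12(j18) + 275.6| = |-48.4 + j216| = 221.4
|T(j18)| = 275.6 / 221.4 = 1.2451
20 log₁₀(1.2451) = 1.904 dB

1.90 dB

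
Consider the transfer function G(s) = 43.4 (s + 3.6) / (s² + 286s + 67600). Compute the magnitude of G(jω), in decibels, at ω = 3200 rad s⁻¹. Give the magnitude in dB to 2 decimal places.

|j3200 + 3.6| = √(3200² + 3.6²) = 3200
|(j3200)² + 286(j3200) + 67600| = |-1.0172e+07 + j9.152e+05| = 1.021e+07
|G(j3200)| = 43.4 × 3200 / 1.021e+07 = 0.013598
20 log₁₀(0.013598) = -37.331 dB

-37.33 dB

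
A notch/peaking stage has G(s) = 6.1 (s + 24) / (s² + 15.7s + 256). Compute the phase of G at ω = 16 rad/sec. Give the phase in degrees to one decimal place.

∠(j16 + 24) = arctan(16/24) = 33.69°
∠[(j16)² + 15.7(j16) + 256] = ∠[0 + j251.2] = 90.00°
∠G(j16) = 33.69° − 90.00° = -56.31°

-56.3 deg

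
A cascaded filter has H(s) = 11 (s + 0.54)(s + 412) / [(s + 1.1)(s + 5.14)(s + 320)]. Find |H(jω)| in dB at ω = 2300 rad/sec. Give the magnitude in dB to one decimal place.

-46.4 dB

|j2300 + 0.54| = √(2300² + 0.54²) = 2300
|j2300 + 412| = √(2300² + 412²) = 2337
|j2300 + 1.1| = √(2300² + 1.1²) = 2300
|j2300 + 5.14| = √(2300² + 5.14²) = 2300
|j2300 + 320| = √(2300² + 320²) = 2322
|H(j2300)| = 11 × 2300 × 2337 / (2300 × 2300 × 2322) = 0.0048124
20 log₁₀(0.0048124) = -46.35 dB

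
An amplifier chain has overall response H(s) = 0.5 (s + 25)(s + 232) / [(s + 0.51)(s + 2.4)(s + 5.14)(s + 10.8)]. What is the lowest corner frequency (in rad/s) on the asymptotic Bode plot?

0.51 rad/s

Break frequencies occur at each pole and zero magnitude: 0.51 rad/s, 2.4 rad/s, 5.14 rad/s, 10.8 rad/s, 25 rad/s, 232 rad/s.
The lowest is 0.51 rad/s.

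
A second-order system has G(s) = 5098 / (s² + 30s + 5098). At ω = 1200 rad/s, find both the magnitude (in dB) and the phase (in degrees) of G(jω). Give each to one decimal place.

|(j1200)² + 30(j1200) + 5098| = |-1.4349e+06 + j36000| = 1.435e+06
|G(j1200)| = 5098 / 1.435e+06 = 0.0035517
20 log₁₀(0.0035517) = -48.99 dB
∠[(j1200)² + 30(j1200) + 5098] = ∠[-1.4349e+06 + j36000] = 178.56°
∠G(j1200) = −178.56° = -178.56°

|G| = -49.0 dB, ∠G = -178.6°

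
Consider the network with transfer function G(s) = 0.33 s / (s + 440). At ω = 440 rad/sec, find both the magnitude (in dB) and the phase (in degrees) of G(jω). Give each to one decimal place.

|j440| = 440
|j440 + 440| = √(440² + 440²) = 622.3
|G(j440)| = 0.33 × 440 / 622.3 = 0.23335
20 log₁₀(0.23335) = -12.64 dB
∠(j440) = 90.00°
∠(j440 + 440) = arctan(440/440) = 45.00°
∠G(j440) = 90.00° − 45.00° = 45.00°

|G| = -12.6 dB, ∠G = 45.0°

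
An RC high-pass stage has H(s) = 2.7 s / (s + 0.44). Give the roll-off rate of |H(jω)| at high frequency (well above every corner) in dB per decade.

With 1 zero and 1 pole, the high-frequency asymptotic slope is 20 × (1 − 1) = 0 dB/decade.

0 dB/decade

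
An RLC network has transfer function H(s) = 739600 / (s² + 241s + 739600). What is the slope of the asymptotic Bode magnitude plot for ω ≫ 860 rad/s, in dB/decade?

-40 dB/decade

With 0 zeros and 2 poles, the high-frequency asymptotic slope is 20 × (0 − 2) = -40 dB/decade.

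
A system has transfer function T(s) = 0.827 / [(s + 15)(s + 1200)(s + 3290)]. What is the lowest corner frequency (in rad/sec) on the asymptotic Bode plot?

Break frequencies occur at each pole and zero magnitude: 15 rad/sec, 1200 rad/sec, 3290 rad/sec.
The lowest is 15 rad/sec.

15 rad/sec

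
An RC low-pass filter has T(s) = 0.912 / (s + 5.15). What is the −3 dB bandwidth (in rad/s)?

For a single-pole low-pass, the −3 dB point is at the pole: ω = 5.15 rad/s.

5.15 rad/s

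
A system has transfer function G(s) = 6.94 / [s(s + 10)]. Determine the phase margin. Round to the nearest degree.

86°

Gain crossover: |G(jω)| = 1 at ω ≈ 0.692 rad/s.
∠G(j0.692) = −90° − arctan(0.692/10) ≈ -93.96°
PM = 180° + (-93.96°) = 86.04°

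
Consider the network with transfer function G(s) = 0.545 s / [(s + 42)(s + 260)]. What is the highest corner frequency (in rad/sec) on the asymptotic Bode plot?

Break frequencies occur at each pole and zero magnitude: 42 rad/sec, 260 rad/sec.
The highest is 260 rad/sec.

260 rad/sec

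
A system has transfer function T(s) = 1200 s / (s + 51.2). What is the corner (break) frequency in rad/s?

The single real pole at s = −51.2 gives a corner at ω = 51.2 rad/s.

51.2 rad/s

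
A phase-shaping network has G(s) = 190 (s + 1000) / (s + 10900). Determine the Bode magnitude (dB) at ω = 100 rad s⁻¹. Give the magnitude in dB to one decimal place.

24.9 dB

|j100 + 1000| = √(100² + 1000²) = 1005
|j100 + 10900| = √(100² + 10900²) = 1.09e+04
|G(j100)| = 190 × 1005 / 1.09e+04 = 17.517
20 log₁₀(17.517) = 24.87 dB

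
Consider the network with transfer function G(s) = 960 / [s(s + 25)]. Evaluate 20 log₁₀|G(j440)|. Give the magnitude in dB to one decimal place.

-46.1 dB

|j440 + 25| = √(440² + 25²) = 440.7
|j440| = 440
|G(j440)| = 960 / (440.7 × 440) = 0.0049507
20 log₁₀(0.0049507) = -46.11 dB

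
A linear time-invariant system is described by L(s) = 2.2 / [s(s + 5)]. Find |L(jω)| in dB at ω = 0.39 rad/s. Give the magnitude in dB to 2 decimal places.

1.02 dB

|j0.39 + 5| = √(0.39² + 5²) = 5.015
|j0.39| = 0.39
|L(j0.39)| = 2.2 / (5.015 × 0.39) = 1.1248
20 log₁₀(1.1248) = 1.021 dB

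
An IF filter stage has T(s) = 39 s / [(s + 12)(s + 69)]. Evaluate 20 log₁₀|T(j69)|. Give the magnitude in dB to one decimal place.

|j69| = 69
|j69 + 12| = √(69² + 12²) = 70.04
|j69 + 69| = √(69² + 69²) = 97.58
|T(j69)| = 39 × 69 / (70.04 × 97.58) = 0.39376
20 log₁₀(0.39376) = -8.10 dB

-8.1 dB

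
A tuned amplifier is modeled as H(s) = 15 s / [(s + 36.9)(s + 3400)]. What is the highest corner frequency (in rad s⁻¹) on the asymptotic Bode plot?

3400 rad s⁻¹

Break frequencies occur at each pole and zero magnitude: 36.9 rad s⁻¹, 3400 rad s⁻¹.
The highest is 3400 rad s⁻¹.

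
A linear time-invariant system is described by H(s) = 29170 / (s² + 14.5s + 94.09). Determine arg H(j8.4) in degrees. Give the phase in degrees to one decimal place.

∠[(j8.4)² + 14.5(j8.4) + 94.09] = ∠[23.53 + j121.8] = 79.07°
∠H(j8.4) = −79.07° = -79.07°

-79.1°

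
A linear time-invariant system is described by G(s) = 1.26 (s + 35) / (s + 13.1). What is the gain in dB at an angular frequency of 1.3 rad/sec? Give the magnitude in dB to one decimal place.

10.5 dB

|j1.3 + 35| = √(1.3² + 35²) = 35.02
|j1.3 + 13.1| = √(1.3² + 13.1²) = 13.16
|G(j1.3)| = 1.26 × 35.02 / 13.16 = 3.3523
20 log₁₀(3.3523) = 10.51 dB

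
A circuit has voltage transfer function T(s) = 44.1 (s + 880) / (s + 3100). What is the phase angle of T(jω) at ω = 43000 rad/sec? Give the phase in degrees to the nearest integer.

∠(j43000 + 880) = arctan(43000/880) = 88.83°
∠(j43000 + 3100) = arctan(43000/3100) = 85.88°
∠T(j43000) = 88.83° − 85.88° = 2.95°

3°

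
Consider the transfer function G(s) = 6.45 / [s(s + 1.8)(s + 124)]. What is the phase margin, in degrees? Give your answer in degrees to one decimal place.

Gain crossover: |G(jω)| = 1 at ω ≈ 0.0289 rad s⁻¹.
∠G(j0.0289) = −90° − arctan(0.0289/1.8) − arctan(0.0289/124) ≈ -90.93°
PM = 180° + (-90.93°) = 89.07°

89.1 deg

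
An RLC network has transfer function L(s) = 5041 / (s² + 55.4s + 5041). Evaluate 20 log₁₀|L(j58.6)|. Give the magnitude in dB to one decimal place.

|(j58.6)² + 55.4(j58.6) + 5041| = |1607 + j3246.4| = 3622
|L(j58.6)| = 5041 / 3622 = 1.3916
20 log₁₀(1.3916) = 2.87 dB

2.9 dB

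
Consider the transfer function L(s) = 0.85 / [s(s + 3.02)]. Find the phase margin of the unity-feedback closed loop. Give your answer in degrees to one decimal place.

Gain crossover: |L(jω)| = 1 at ω ≈ 0.28 rad s⁻¹.
∠L(j0.28) = −90° − arctan(0.28/3.02) ≈ -95.30°
PM = 180° + (-95.30°) = 84.70°

84.7°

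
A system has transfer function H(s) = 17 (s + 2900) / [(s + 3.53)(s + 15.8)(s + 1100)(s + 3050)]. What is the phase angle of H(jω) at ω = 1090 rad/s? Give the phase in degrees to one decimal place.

-222.8°

∠(j1090 + 2900) = arctan(1090/2900) = 20.60°
∠(j1090 + 3.53) = arctan(1090/3.53) = 89.81°
∠(j1090 + 15.8) = arctan(1090/15.8) = 89.17°
∠(j1090 + 1100) = arctan(1090/1100) = 44.74°
∠(j1090 + 3050) = arctan(1090/3050) = 19.67°
∠H(j1090) = 20.60° − (89.81° + 89.17° + 44.74° + 19.67°) = -222.79°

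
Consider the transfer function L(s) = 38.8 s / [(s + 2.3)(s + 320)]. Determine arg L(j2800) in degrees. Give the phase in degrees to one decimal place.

-83.4°

∠(j2800) = 90.00°
∠(j2800 + 2.3) = arctan(2800/2.3) = 89.95°
∠(j2800 + 320) = arctan(2800/320) = 83.48°
∠L(j2800) = 90.00° − (89.95° + 83.48°) = -83.43°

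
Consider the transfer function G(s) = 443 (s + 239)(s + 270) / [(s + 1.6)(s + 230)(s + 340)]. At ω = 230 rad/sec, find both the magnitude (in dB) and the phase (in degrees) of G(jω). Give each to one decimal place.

|j230 + 239| = √(230² + 239²) = 331.7
|j230 + 270| = √(230² + 270²) = 354.7
|j230 + 1.6| = √(230² + 1.6²) = 230
|j230 + 230| = √(230² + 230²) = 325.3
|j230 + 340| = √(230² + 340²) = 410.5
|G(j230)| = 443 × 331.7 × 354.7 / (230 × 325.3 × 410.5) = 1.6971
20 log₁₀(1.6971) = 4.59 dB
∠(j230 + 239) = arctan(230/239) = 43.90°
∠(j230 + 270) = arctan(230/270) = 40.43°
∠(j230 + 1.6) = arctan(230/1.6) = 89.60°
∠(j230 + 230) = arctan(230/230) = 45.00°
∠(j230 + 340) = arctan(230/340) = 34.08°
∠G(j230) = 43.90° + 40.43° − (89.60° + 45.00° + 34.08°) = -84.35°

|G| = 4.6 dB, ∠G = -84.4 deg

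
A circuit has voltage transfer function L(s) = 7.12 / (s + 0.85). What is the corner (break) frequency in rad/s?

The single real pole at s = −0.85 gives a corner at ω = 0.85 rad/s.

0.85 rad/s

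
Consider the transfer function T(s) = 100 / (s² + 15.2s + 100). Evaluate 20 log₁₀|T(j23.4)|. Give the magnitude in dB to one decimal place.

-15.1 dB

|(j23.4)² + 15.2(j23.4) + 100| = |-447.56 + j355.68| = 571.7
|T(j23.4)| = 100 / 571.7 = 0.17492
20 log₁₀(0.17492) = -15.14 dB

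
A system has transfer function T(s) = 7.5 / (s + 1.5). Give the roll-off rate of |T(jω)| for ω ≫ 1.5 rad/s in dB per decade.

With 0 zeros and 1 pole, the high-frequency asymptotic slope is 20 × (0 − 1) = -20 dB/decade.

-20 dB/decade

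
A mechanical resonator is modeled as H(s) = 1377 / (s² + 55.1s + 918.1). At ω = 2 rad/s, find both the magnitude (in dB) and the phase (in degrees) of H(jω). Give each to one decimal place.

|(j2)² + 55.1(j2) + 918.1| = |914.1 + j110.2| = 920.7
|H(j2)| = 1377 / 920.7 = 1.4956
20 log₁₀(1.4956) = 3.50 dB
∠[(j2)² + 55.1(j2) + 918.1] = ∠[914.1 + j110.2] = 6.87°
∠H(j2) = −6.87° = -6.87°

|H| = 3.5 dB, ∠H = -6.9°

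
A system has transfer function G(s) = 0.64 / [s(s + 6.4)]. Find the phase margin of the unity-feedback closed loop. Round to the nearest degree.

Gain crossover: |G(jω)| = 1 at ω ≈ 0.1 rad/s.
∠G(j0.1) = −90° − arctan(0.1/6.4) ≈ -90.90°
PM = 180° + (-90.90°) = 89.10°

89 deg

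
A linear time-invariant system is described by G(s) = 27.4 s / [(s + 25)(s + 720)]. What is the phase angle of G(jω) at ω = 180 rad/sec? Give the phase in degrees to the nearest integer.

-6 deg

∠(j180) = 90.00°
∠(j180 + 25) = arctan(180/25) = 82.09°
∠(j180 + 720) = arctan(180/720) = 14.04°
∠G(j180) = 90.00° − (82.09° + 14.04°) = -6.13°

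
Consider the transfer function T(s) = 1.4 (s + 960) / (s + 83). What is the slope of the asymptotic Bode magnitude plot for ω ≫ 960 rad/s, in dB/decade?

With 1 zero and 1 pole, the high-frequency asymptotic slope is 20 × (1 − 1) = 0 dB/decade.

0 dB/decade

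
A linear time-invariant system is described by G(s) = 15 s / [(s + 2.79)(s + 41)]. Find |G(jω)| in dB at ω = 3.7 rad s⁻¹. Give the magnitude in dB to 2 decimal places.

|j3.7| = 3.7
|j3.7 + 2.79| = √(3.7² + 2.79²) = 4.634
|j3.7 + 41| = √(3.7² + 41²) = 41.17
|G(j3.7)| = 15 × 3.7 / (4.634 × 41.17) = 0.29093
20 log₁₀(0.29093) = -10.724 dB

-10.72 dB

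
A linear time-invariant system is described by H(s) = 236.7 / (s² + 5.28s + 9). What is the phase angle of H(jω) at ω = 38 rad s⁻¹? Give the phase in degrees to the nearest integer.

-172°

∠[(j38)² + 5.28(j38) + 9] = ∠[-1435 + j200.64] = 172.04°
∠H(j38) = −172.04° = -172.04°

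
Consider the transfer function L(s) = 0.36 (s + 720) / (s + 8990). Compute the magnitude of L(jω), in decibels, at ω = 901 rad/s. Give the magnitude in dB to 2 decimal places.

-26.75 dB

|j901 + 720| = √(901² + 720²) = 1153
|j901 + 8990| = √(901² + 8990²) = 9035
|L(j901)| = 0.36 × 1153 / 9035 = 0.045955
20 log₁₀(0.045955) = -26.753 dB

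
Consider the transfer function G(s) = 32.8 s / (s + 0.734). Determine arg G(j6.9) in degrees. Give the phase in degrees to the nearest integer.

6°

∠(j6.9) = 90.00°
∠(j6.9 + 0.734) = arctan(6.9/0.734) = 83.93°
∠G(j6.9) = 90.00° − 83.93° = 6.07°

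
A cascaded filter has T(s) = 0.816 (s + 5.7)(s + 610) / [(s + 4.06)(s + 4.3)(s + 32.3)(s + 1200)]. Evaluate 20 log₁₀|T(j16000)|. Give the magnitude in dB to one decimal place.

-169.9 dB

|j16000 + 5.7| = √(16000² + 5.7²) = 1.6e+04
|j16000 + 610| = √(16000² + 610²) = 1.601e+04
|j16000 + 4.06| = √(16000² + 4.06²) = 1.6e+04
|j16000 + 4.3| = √(16000² + 4.3²) = 1.6e+04
|j16000 + 32.3| = √(16000² + 32.3²) = 1.6e+04
|j16000 + 1200| = √(16000² + 1200²) = 1.604e+04
|T(j16000)| = 0.816 × 1.6e+04 × 1.601e+04 / (1.6e+04 × 1.6e+04 × 1.6e+04 × 1.604e+04) = 3.1809e-09
20 log₁₀(3.1809e-09) = -169.95 dB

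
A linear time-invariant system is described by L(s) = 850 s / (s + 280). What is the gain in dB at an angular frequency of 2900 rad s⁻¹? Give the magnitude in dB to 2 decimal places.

58.55 dB

|j2900| = 2900
|j2900 + 280| = √(2900² + 280²) = 2913
|L(j2900)| = 850 × 2900 / 2913 = 846.07
20 log₁₀(846.07) = 58.548 dB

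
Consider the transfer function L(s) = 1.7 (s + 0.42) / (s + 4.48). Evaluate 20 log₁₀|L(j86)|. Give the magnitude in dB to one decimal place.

|j86 + 0.42| = √(86² + 0.42²) = 86
|j86 + 4.48| = √(86² + 4.48²) = 86.12
|L(j86)| = 1.7 × 86 / 86.12 = 1.6977
20 log₁₀(1.6977) = 4.60 dB

4.6 dB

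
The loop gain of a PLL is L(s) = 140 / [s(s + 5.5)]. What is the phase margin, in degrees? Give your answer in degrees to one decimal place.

Gain crossover: |L(jω)| = 1 at ω ≈ 11.2 rad/s.
∠L(j11.2) = −90° − arctan(11.2/5.5) ≈ -153.87°
PM = 180° + (-153.87°) = 26.13°

26.1°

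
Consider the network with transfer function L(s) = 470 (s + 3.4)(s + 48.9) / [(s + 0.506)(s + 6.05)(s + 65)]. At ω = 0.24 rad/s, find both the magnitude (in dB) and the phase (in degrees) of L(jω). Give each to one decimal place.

|L| = 51.0 dB, ∠L = -23.5°

|j0.24 + 3.4| = √(0.24² + 3.4²) = 3.408
|j0.24 + 48.9| = √(0.24² + 48.9²) = 48.9
|j0.24 + 0.506| = √(0.24² + 0.506²) = 0.56
|j0.24 + 6.05| = √(0.24² + 6.05²) = 6.055
|j0.24 + 65| = √(0.24² + 65²) = 65
|L(j0.24)| = 470 × 3.408 × 48.9 / (0.56 × 6.055 × 65) = 355.42
20 log₁₀(355.42) = 51.01 dB
∠(j0.24 + 3.4) = arctan(0.24/3.4) = 4.04°
∠(j0.24 + 48.9) = arctan(0.24/48.9) = 0.28°
∠(j0.24 + 0.506) = arctan(0.24/0.506) = 25.38°
∠(j0.24 + 6.05) = arctan(0.24/6.05) = 2.27°
∠(j0.24 + 65) = arctan(0.24/65) = 0.21°
∠L(j0.24) = 4.04° + 0.28° − (25.38° + 2.27° + 0.21°) = -23.54°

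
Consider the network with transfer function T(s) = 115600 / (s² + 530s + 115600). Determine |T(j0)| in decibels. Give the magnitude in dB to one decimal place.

T(0) = 115600 / 115600 = 1
20 log₁₀(1) = 0.00 dB

0.0 dB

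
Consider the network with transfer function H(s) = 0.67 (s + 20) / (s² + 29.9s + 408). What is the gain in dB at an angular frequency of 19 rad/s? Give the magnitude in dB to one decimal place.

-29.8 dB

|j19 + 20| = √(19² + 20²) = 27.59
|(j19)² + 29.9(j19) + 408| = |47 + j568.1| = 570
|H(j19)| = 0.67 × 27.59 / 570 = 0.032424
20 log₁₀(0.032424) = -29.78 dB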